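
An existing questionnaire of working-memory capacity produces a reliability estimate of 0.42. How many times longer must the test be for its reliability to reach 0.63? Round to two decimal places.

2.35

Rearranging the Spearman-Brown formula for n,
n = r_target (1 − r_old) / [ r_old (1 − r_target) ]
n = 0.63(1 − 0.42) / [0.42(1 − 0.63)]
n = 0.3654 / 0.1554 ≈ 2.3514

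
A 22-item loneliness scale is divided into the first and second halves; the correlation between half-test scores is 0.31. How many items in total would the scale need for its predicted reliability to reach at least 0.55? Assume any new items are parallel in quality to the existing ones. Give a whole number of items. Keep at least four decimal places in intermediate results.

30

r_full = 2(0.31)/(1 + 0.31) = 0.4733
n = r_tgt(1 − r_full) / [r_full(1 − r_tgt)] = 0.55 × 0.5267 / (0.4733 × 0.45) ≈ 1.3601
Items = 1.3601 × 22 ≈ 29.92 → 30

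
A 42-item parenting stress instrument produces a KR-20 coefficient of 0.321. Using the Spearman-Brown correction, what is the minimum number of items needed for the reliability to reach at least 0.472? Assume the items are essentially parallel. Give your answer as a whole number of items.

80

n = 0.472(1 − 0.321) / [0.321(1 − 0.472)]
n = 0.320488 / 0.169488 ≈ 1.8909
1.8909 × 42 = 79.42 → 80 items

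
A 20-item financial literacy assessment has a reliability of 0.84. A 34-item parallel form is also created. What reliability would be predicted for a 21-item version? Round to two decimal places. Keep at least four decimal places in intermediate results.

0.85

The 34-item form is not needed; work directly from the 20-item form with n = 21/20 = 1.0500.
r_{21} = n·r / (1 + (n − 1)·r) = 0.8820 / 1.0420 ≈ 0.8464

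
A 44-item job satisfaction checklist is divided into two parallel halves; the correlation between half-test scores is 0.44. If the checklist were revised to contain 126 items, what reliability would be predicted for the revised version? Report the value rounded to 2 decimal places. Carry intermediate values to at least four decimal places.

Spearman-Brown correction (n = 2): r_full = 2·0.44/(1 + 0.44) = 0.6111
Length factor from 44 to 126 items: n = 126/44 = 2.8636
r_new = n·r_full / (1 + (n − 1)·r_full) = 1.7499 / 2.1388 ≈ 0.8182

0.82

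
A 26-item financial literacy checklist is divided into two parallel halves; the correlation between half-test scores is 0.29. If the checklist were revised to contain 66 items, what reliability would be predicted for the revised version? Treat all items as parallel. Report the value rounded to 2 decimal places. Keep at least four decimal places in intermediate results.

0.67

First correct the split-half correlation to full-test reliability: r_full = 2 × 0.29 / (1 + 0.29) ≈ 0.4496
Then adjust to 66 items: n = 66/26 = 2.5385
r_new = n·r_full / (1 + (n − 1)·r_full) = 1.1413 / 1.6917 ≈ 0.6746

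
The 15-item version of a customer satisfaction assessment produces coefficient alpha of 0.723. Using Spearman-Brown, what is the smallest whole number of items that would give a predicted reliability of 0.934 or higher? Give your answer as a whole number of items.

Rearranging the Spearman-Brown formula for n,
n = r_target (1 − r_old) / [ r_old (1 − r_target) ]
n = 0.934(1 − 0.723) / [0.723(1 − 0.934)]
n = 0.258718 / 0.047718 ≈ 5.4218
So the test needs 5.4218 × 15 ≈ 81.33 items; rounding up, 82.

82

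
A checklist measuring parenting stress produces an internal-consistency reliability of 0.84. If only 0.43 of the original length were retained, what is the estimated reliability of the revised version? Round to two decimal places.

Spearman-Brown: r_new = n·r / (1 + (n − 1)·r)
r_new = (0.43 × 0.84) / (1 + (0.43 − 1) × 0.84)
     = 0.3612 / 0.5212 = 0.6930

0.69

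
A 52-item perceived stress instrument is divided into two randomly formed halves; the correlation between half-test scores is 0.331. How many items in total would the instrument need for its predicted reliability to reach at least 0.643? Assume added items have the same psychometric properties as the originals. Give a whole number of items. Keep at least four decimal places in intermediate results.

Corrected full-test reliability: r_full = 2 × 0.331 / (1 + 0.331) ≈ 0.4974
Solve Spearman-Brown for n: n = 0.643(1 − 0.4974) / [0.4974(1 − 0.643)] = 1.8200
Required items = 1.8200 × 52 = 94.64, so 95 items.

95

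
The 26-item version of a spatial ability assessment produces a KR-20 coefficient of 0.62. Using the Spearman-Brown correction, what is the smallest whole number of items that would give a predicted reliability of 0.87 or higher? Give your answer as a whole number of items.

n = 0.87(1 − 0.62) / [0.62(1 − 0.87)]
  = 0.3306 / 0.0806 = 4.1017
Items needed = n × 26 = 4.1017 × 26 ≈ 106.64 → round up to 107

107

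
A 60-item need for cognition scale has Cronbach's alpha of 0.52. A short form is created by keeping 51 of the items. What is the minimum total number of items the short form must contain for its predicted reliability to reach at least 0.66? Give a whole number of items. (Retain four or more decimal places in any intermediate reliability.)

108

First, r for the 51-item form: n = 51/60 = 0.8500, so r_51 = 0.8500·0.52/(1 + (0.8500 − 1)·0.52) = 0.4794
Then solve for n' with r_old = 0.4794, r_target = 0.66: n' = 0.66(1 − 0.4794)/[0.4794(1 − 0.66)] = 2.1080
Items = 2.1080 × 51 ≈ 107.51 → 108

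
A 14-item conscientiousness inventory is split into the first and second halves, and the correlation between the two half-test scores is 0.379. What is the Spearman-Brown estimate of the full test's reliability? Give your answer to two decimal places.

Apply the Spearman-Brown correction with n = 2:
r_full = 2r_hh / (1 + r_hh) = 2 × 0.379 / (1 + 0.379)
r_full = 0.7580 / 1.3790 ≈ 0.5497

0.55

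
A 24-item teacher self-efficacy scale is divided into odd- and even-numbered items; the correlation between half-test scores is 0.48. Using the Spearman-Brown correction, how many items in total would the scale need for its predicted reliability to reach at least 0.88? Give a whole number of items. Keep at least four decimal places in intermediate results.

r_full = 2(0.48)/(1 + 0.48) = 0.6486
n = r_tgt(1 − r_full) / [r_full(1 − r_tgt)] = 0.88 × 0.3514 / (0.6486 × 0.12) ≈ 3.9731
Items = 3.9731 × 24 ≈ 95.35 → 96

96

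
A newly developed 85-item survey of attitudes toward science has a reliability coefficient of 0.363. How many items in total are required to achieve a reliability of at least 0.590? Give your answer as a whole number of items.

215

n = 0.590 × (1 − 0.363) / [ 0.363 × (1 − 0.590) ]
n = 0.375830 / 0.148830 ≈ 2.5252
So the test needs 2.5252 × 85 ≈ 214.64 items; rounding up, 215.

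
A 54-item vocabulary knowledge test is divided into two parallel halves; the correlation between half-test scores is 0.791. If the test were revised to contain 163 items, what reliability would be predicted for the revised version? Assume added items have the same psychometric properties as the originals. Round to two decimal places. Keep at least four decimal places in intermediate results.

0.96

Full-test reliability from the split-half r: r_full = 2(0.791)/(1 + 0.791) = 0.8833
Length factor from 54 to 163 items: n = 163/54 = 3.0185
r_new = n·r_full / (1 + (n − 1)·r_full) = 2.6662 / 2.7829 ≈ 0.9581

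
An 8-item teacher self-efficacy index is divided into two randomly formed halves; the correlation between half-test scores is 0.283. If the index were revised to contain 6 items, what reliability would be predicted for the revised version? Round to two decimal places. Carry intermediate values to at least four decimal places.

First correct the split-half correlation to full-test reliability: r_full = 2 × 0.283 / (1 + 0.283) ≈ 0.4412
Then adjust to 6 items: n = 6/8 = 0.7500
r_new = n·r_full / (1 + (n − 1)·r_full) = 0.3309 / 0.8897 ≈ 0.3719

0.37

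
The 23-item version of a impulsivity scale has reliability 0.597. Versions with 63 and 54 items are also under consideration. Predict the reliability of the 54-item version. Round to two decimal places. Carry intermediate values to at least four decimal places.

Only the ratio of lengths matters: n = 54/23 = 2.3478
r_{54} = n·r / (1 + (n − 1)·r) = 1.4016 / 1.8046 ≈ 0.7767

0.78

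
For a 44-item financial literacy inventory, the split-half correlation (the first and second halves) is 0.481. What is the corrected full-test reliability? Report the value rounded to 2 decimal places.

0.65

r_full = 2(0.481) / (1 + 0.481)
r_full = 0.9620 / 1.4810 ≈ 0.6496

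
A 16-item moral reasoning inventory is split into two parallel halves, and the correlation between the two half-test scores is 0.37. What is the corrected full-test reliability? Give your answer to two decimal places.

0.54

r_full = 2r_hh / (1 + r_hh) = 2 × 0.37 / (1 + 0.37)
       = 0.7400 / 1.3700 = 0.5401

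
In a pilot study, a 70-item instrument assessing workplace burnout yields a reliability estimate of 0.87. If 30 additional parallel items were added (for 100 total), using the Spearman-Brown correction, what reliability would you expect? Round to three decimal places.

0.905

The new length is 100/70 = 1.4286 times the old.
Apply the Spearman-Brown prophecy formula, r' = nr / [1 + (n − 1)r]:
r_new = 1.4286·0.87 / [1 + (1.4286 − 1)·0.87]
r_new = 1.2429 / 1.3729 ≈ 0.9053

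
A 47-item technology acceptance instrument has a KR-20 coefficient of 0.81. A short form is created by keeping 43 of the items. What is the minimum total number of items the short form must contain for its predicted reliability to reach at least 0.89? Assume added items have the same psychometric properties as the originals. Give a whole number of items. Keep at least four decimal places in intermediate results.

First, r for the 43-item form: n = 43/47 = 0.9149, so r_43 = 0.9149·0.81/(1 + (0.9149 − 1)·0.81) = 0.7959
Length factor from the short form to reach 0.89: n' = 0.89(1 − 0.7959) / [0.7959(1 − 0.89)] ≈ 2.0748
Total items = 2.0748 × 43 = 89.22, rounded up to 90.

90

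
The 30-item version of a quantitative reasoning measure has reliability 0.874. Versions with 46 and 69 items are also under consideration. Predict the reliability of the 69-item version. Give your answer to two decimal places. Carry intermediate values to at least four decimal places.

0.94

Only the ratio of lengths matters: n = 69/30 = 2.3000
r_{69} = n·r / (1 + (n − 1)·r) = 2.0102 / 2.1362 ≈ 0.9410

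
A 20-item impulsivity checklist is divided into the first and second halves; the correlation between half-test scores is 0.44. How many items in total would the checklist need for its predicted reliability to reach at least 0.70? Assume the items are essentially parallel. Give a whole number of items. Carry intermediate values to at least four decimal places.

30

r_full = 2(0.44)/(1 + 0.44) = 0.6111
Solve Spearman-Brown for n: n = 0.70(1 − 0.6111) / [0.6111(1 − 0.70)] = 1.4849
Required items = 1.4849 × 20 = 29.70, so 30 items.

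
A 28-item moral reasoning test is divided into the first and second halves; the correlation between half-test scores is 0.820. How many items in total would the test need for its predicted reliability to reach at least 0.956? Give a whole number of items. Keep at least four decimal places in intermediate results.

67

r_full = 2(0.820)/(1 + 0.820) = 0.9011
Solve Spearman-Brown for n: n = 0.956(1 − 0.9011) / [0.9011(1 − 0.956)] = 2.3847
Required items = 2.3847 × 28 = 66.77, so 67 items.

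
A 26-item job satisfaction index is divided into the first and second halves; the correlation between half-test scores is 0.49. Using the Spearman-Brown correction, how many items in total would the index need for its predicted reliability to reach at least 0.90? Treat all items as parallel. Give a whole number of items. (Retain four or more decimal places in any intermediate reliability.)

Corrected full-test reliability: r_full = 2 × 0.49 / (1 + 0.49) ≈ 0.6577
n = r_tgt(1 − r_full) / [r_full(1 − r_tgt)] = 0.90 × 0.3423 / (0.6577 × 0.10) ≈ 4.6841
Required items = 4.6841 × 26 = 121.79, so 122 items.

122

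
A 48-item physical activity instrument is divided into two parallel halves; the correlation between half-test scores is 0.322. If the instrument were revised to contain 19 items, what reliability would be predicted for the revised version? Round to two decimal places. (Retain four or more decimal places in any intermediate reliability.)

Spearman-Brown correction (n = 2): r_full = 2·0.322/(1 + 0.322) = 0.4871
Length factor from 48 to 19 items: n = 19/48 = 0.3958
r_new = n·r_full / (1 + (n − 1)·r_full) = 0.1928 / 0.7057 ≈ 0.2732

0.27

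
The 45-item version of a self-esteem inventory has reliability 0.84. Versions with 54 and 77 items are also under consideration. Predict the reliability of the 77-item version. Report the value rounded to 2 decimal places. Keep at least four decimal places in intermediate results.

0.90

Only the ratio of lengths matters: n = 77/45 = 1.7111
r_{77} = n·r / (1 + (n − 1)·r) = 1.4373 / 1.5973 ≈ 0.8998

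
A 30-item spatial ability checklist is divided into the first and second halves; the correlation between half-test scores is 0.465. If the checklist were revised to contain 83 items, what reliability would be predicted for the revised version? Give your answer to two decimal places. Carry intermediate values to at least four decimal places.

Full-test reliability from the split-half r: r_full = 2(0.465)/(1 + 0.465) = 0.6348
Length factor from 30 to 83 items: n = 83/30 = 2.7667
r_new = n·r_full / (1 + (n − 1)·r_full) = 1.7563 / 2.1215 ≈ 0.8279

0.83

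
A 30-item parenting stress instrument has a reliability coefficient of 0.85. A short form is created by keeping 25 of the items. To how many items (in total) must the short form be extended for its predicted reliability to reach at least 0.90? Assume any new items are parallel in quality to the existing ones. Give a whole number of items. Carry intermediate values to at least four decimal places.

First, r for the 25-item form: n = 25/30 = 0.8333, so r_25 = 0.8333·0.85/(1 + (0.8333 − 1)·0.85) = 0.8252
Length factor from the short form to reach 0.90: n' = 0.90(1 − 0.8252) / [0.8252(1 − 0.90)] ≈ 1.9064
Items = 1.9064 × 25 ≈ 47.66 → 48

48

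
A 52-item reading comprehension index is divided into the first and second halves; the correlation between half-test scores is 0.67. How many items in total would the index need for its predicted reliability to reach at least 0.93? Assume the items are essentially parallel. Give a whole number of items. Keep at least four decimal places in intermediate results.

171

Corrected full-test reliability: r_full = 2 × 0.67 / (1 + 0.67) ≈ 0.8024
Solve Spearman-Brown for n: n = 0.93(1 − 0.8024) / [0.8024(1 − 0.93)] = 3.2718
Required items = 3.2718 × 52 = 170.13, so 171 items.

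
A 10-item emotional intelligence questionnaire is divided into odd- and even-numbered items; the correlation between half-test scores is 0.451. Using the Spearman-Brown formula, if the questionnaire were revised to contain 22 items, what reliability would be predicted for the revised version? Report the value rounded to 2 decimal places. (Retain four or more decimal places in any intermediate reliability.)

Spearman-Brown correction (n = 2): r_full = 2·0.451/(1 + 0.451) = 0.6216
Length factor from 10 to 22 items: n = 22/10 = 2.2000
r_new = n·r_full / (1 + (n − 1)·r_full) = 1.3675 / 1.7459 ≈ 0.7833

0.78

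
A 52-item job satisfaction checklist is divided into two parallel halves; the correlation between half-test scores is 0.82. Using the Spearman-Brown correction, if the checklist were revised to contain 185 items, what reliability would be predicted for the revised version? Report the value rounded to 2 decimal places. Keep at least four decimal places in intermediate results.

Spearman-Brown correction (n = 2): r_full = 2·0.82/(1 + 0.82) = 0.9011
Length factor from 52 to 185 items: n = 185/52 = 3.5577
r_new = n·r_full / (1 + (n − 1)·r_full) = 3.2058 / 3.3047 ≈ 0.9701

0.97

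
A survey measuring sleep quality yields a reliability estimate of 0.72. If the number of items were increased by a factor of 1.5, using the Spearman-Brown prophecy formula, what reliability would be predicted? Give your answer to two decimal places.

0.79

r_new = (1.5 × 0.72) / (1 + (1.5 − 1) × 0.72)
r_new = 1.0800 / 1.3600 ≈ 0.7941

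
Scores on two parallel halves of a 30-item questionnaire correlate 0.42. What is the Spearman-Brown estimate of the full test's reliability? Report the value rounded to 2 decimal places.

The full test is twice the length of either half (n = 2).
r_full = 2(0.42) / (1 + 0.42)
       = 0.8400 / 1.4200 = 0.5915

0.59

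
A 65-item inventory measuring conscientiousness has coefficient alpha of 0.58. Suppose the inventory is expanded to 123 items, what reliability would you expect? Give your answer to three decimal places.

The new length is 123/65 = 1.8923 times the old.
By Spearman-Brown, r_new = n r / (1 + (n − 1) r).
r_new = (1.8923 × 0.58) / (1 + (1.8923 − 1) × 0.58)
     = 1.0975 / 1.5175 = 0.7232

0.723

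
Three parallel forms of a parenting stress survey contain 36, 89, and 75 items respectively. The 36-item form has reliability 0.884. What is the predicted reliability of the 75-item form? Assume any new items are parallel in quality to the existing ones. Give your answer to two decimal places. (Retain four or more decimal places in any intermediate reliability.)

0.94

Only the ratio of lengths matters: n = 75/36 = 2.0833
r_{75} = n·r / (1 + (n − 1)·r) = 1.8416 / 1.9576 ≈ 0.9407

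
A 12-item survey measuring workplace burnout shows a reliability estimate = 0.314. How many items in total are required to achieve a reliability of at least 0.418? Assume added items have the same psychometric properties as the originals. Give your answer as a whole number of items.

19

Spearman-Brown solved for the length factor n:
n = r_target (1 − r_old) / [ r_old (1 − r_target) ]
n = [0.418 × 0.686] / [0.314 × 0.582]
  = 0.286748 / 0.182748 = 1.5691
So the test needs 1.5691 × 12 ≈ 18.83 items; rounding up, 19.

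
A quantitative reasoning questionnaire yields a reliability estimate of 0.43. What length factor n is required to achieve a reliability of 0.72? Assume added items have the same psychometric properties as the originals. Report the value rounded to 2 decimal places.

3.41

Invert Spearman-Brown to solve for n:
n = r_target (1 − r_old) / [ r_old (1 − r_target) ]
n = 0.72 × (1 − 0.43) / [ 0.43 × (1 − 0.72) ]
  = 0.4104 / 0.1204 = 3.4086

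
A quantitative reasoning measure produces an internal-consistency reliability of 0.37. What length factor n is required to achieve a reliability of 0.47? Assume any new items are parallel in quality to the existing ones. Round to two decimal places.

1.51

n = 0.47(1 − 0.37) / [0.37(1 − 0.47)]
n = 0.2961 / 0.1961 ≈ 1.5099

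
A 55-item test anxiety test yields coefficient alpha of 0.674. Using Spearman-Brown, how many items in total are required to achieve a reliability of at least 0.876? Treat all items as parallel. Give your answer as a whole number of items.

188

Invert Spearman-Brown to solve for n:
n = r_target (1 − r_old) / [ r_old (1 − r_target) ]
n = [0.876 × 0.326] / [0.674 × 0.124]
n = 0.285576 / 0.083576 ≈ 3.4170
So the test needs 3.4170 × 55 ≈ 187.94 items; rounding up, 188.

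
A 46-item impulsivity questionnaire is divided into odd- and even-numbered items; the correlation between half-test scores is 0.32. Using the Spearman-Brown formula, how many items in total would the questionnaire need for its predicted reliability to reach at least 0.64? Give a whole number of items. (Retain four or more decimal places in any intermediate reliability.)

87

r_full = 2(0.32)/(1 + 0.32) = 0.4848
n = r_tgt(1 − r_full) / [r_full(1 − r_tgt)] = 0.64 × 0.5152 / (0.4848 × 0.36) ≈ 1.8893
Items = 1.8893 × 46 ≈ 86.91 → 87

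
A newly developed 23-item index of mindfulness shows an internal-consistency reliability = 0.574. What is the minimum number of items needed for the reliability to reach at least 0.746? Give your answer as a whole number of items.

51

Invert Spearman-Brown to solve for n:
n = r_target (1 − r_old) / [ r_old (1 − r_target) ]
n = 0.746(1 − 0.574) / [0.574(1 − 0.746)]
n = 0.317796 / 0.145796 ≈ 2.1797
Items needed = n × 23 = 2.1797 × 23 ≈ 50.13 → round up to 51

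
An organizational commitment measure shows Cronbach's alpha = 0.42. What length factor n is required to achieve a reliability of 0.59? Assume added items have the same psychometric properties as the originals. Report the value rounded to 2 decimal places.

Rearranging the Spearman-Brown formula for n,
n = r_target (1 − r_old) / [ r_old (1 − r_target) ]
n = [0.59 × 0.58] / [0.42 × 0.41]
n = 0.3422 / 0.1722 ≈ 1.9872

1.99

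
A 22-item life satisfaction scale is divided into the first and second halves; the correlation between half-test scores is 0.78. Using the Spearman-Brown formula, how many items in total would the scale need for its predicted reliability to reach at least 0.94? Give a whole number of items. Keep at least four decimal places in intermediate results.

49

r_full = 2(0.78)/(1 + 0.78) = 0.8764
n = r_tgt(1 − r_full) / [r_full(1 − r_tgt)] = 0.94 × 0.1236 / (0.8764 × 0.06) ≈ 2.2095
Required items = 2.2095 × 22 = 48.61, so 49 items.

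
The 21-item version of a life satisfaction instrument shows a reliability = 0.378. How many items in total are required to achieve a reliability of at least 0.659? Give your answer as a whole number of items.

67

n = 0.659 × (1 − 0.378) / [ 0.378 × (1 − 0.659) ]
  = 0.409898 / 0.128898 = 3.1800
Items needed = n × 21 = 3.1800 × 21 ≈ 66.78 → round up to 67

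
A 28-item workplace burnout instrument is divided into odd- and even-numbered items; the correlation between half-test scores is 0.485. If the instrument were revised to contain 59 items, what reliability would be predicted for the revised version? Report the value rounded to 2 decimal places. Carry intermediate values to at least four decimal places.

0.80

Full-test reliability from the split-half r: r_full = 2(0.485)/(1 + 0.485) = 0.6532
Length factor from 28 to 59 items: n = 59/28 = 2.1071
r_new = n·r_full / (1 + (n − 1)·r_full) = 1.3764 / 1.7232 ≈ 0.7987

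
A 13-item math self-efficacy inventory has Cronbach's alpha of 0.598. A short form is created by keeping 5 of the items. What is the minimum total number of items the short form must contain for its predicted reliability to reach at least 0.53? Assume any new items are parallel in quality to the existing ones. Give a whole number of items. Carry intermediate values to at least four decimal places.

10

Short-form reliability: n = 5/13 = 0.3846; r_5 = n·r/(1+(n−1)r) ≈ 0.3639
Length factor from the short form to reach 0.53: n' = 0.53(1 − 0.3639) / [0.3639(1 − 0.53)] ≈ 1.9712
Total items = 1.9712 × 5 = 9.86, rounded up to 10.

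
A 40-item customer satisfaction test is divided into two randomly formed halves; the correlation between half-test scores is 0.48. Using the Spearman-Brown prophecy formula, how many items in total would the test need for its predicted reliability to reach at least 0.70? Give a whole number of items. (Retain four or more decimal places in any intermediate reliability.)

51

r_full = 2(0.48)/(1 + 0.48) = 0.6486
Solve Spearman-Brown for n: n = 0.70(1 − 0.6486) / [0.6486(1 − 0.70)] = 1.2642
Items = 1.2642 × 40 ≈ 50.57 → 51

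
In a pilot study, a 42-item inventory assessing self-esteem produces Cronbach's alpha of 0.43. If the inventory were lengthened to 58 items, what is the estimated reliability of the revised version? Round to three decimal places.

Length ratio n = 58/42 = 1.381
Spearman-Brown: r_new = n·r / (1 + (n − 1)·r)
r_new = 1.381·0.43 / [1 + (1.381 − 1)·0.43]
     = 0.5938 / 1.1638 = 0.5102

0.510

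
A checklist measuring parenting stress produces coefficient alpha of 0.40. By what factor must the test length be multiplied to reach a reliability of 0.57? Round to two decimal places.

n = 0.57 × (1 − 0.40) / [ 0.40 × (1 − 0.57) ]
  = 0.3420 / 0.1720 = 1.9884

1.99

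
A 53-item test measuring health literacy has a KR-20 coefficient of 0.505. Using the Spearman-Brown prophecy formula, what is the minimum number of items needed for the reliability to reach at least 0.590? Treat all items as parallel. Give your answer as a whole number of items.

75

Spearman-Brown solved for the length factor n:
n = r_target (1 − r_old) / [ r_old (1 − r_target) ]
n = 0.590(1 − 0.505) / [0.505(1 − 0.590)]
  = 0.292050 / 0.207050 = 1.4105
1.4105 × 53 = 74.76 → 75 items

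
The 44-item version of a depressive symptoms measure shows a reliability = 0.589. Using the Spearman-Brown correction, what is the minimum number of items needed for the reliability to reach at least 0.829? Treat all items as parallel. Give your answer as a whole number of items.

149

n = 0.829 × (1 − 0.589) / [ 0.589 × (1 − 0.829) ]
  = 0.340719 / 0.100719 = 3.3829
So the test needs 3.3829 × 44 ≈ 148.85 items; rounding up, 149.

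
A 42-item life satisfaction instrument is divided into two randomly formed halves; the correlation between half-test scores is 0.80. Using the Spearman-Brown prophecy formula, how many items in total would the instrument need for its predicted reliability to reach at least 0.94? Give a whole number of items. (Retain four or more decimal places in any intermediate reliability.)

Corrected full-test reliability: r_full = 2 × 0.80 / (1 + 0.80) ≈ 0.8889
n = r_tgt(1 − r_full) / [r_full(1 − r_tgt)] = 0.94 × 0.1111 / (0.8889 × 0.06) ≈ 1.9581
Required items = 1.9581 × 42 = 82.24, so 83 items.

83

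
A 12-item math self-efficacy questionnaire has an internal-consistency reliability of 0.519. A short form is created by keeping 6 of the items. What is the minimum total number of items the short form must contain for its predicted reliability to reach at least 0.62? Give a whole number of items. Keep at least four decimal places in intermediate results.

19

Short-form reliability: n = 6/12 = 0.5000; r_6 = n·r/(1+(n−1)r) ≈ 0.3504
Then solve for n' with r_old = 0.3504, r_target = 0.62: n' = 0.62(1 − 0.3504)/[0.3504(1 − 0.62)] = 3.0248
Total items = 3.0248 × 6 = 18.15, rounded up to 19.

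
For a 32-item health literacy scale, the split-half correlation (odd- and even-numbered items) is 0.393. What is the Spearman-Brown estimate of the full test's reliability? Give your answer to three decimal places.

Each half is half the length of the full test, so the full test is n = 2 times a half.
r_full = 2r_hh / (1 + r_hh) = 2 × 0.393 / (1 + 0.393)
r_full = 0.7860 / 1.3930 ≈ 0.5642

0.564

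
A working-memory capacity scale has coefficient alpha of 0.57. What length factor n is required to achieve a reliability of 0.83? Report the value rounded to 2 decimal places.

Invert Spearman-Brown to solve for n:
n = r*(1 − r) / [ r (1 − r*) ]
n = [0.83 × 0.43] / [0.57 × 0.17]
n = 0.3569 / 0.0969 ≈ 3.6832

3.68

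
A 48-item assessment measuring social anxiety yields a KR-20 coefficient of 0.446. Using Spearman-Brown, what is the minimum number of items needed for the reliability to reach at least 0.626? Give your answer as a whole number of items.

Invert Spearman-Brown to solve for n:
n = r_target (1 − r_old) / [ r_old (1 − r_target) ]
n = [0.626 × 0.554] / [0.446 × 0.374]
n = 0.346804 / 0.166804 ≈ 2.0791
So the test needs 2.0791 × 48 ≈ 99.80 items; rounding up, 100.

100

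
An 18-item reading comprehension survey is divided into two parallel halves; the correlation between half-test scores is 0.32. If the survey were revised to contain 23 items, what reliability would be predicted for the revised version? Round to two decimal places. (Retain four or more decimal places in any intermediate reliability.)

0.55

Full-test reliability from the split-half r: r_full = 2(0.32)/(1 + 0.32) = 0.4848
Length factor from 18 to 23 items: n = 23/18 = 1.2778
r_new = n·r_full / (1 + (n − 1)·r_full) = 0.6195 / 1.1347 ≈ 0.5460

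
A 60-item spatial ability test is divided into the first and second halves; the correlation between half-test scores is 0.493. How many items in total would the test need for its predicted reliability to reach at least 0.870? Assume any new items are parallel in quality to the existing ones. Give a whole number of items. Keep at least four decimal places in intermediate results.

207

Corrected full-test reliability: r_full = 2 × 0.493 / (1 + 0.493) ≈ 0.6604
Solve Spearman-Brown for n: n = 0.870(1 − 0.6604) / [0.6604(1 − 0.870)] = 3.4414
Items = 3.4414 × 60 ≈ 206.48 → 207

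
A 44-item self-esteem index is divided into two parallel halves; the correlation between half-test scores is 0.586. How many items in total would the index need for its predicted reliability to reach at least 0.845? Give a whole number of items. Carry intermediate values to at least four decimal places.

85

r_full = 2(0.586)/(1 + 0.586) = 0.7390
n = r_tgt(1 − r_full) / [r_full(1 − r_tgt)] = 0.845 × 0.2610 / (0.7390 × 0.155) ≈ 1.9254
Required items = 1.9254 × 44 = 84.72, so 85 items.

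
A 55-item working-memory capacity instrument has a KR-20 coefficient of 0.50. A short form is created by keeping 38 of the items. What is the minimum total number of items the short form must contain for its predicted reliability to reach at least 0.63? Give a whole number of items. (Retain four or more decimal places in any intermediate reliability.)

94

First, r for the 38-item form: n = 38/55 = 0.6909, so r_38 = 0.6909·0.50/(1 + (0.6909 − 1)·0.50) = 0.4086
Then solve for n' with r_old = 0.4086, r_target = 0.63: n' = 0.63(1 − 0.4086)/[0.4086(1 − 0.63)] = 2.4645
Items = 2.4645 × 38 ≈ 93.65 → 94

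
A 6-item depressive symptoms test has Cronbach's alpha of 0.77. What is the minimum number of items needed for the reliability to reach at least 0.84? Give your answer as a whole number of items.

n = 0.84(1 − 0.77) / [0.77(1 − 0.84)]
n = 0.1932 / 0.1232 ≈ 1.5682
So the test needs 1.5682 × 6 ≈ 9.41 items; rounding up, 10.

10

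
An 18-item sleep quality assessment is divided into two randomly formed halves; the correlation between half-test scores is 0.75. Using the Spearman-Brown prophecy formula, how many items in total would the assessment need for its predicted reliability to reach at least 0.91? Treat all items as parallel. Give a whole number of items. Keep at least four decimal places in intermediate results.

31

Corrected full-test reliability: r_full = 2 × 0.75 / (1 + 0.75) ≈ 0.8571
n = r_tgt(1 − r_full) / [r_full(1 − r_tgt)] = 0.91 × 0.1429 / (0.8571 × 0.09) ≈ 1.6858
Required items = 1.6858 × 18 = 30.34, so 31 items.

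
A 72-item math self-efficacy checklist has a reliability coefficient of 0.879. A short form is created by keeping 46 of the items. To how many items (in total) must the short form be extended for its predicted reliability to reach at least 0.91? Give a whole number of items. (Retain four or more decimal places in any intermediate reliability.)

First, r for the 46-item form: n = 46/72 = 0.6389, so r_46 = 0.6389·0.879/(1 + (0.6389 − 1)·0.879) = 0.8227
Length factor from the short form to reach 0.91: n' = 0.91(1 − 0.8227) / [0.8227(1 − 0.91)] ≈ 2.1790
Total items = 2.1790 × 46 = 100.23, rounded up to 101.

101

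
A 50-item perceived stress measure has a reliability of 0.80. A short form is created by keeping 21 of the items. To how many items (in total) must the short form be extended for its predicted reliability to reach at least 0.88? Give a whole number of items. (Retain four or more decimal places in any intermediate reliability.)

Short-form reliability: n = 21/50 = 0.4200; r_21 = n·r/(1+(n−1)r) ≈ 0.6269
Length factor from the short form to reach 0.88: n' = 0.88(1 − 0.6269) / [0.6269(1 − 0.88)] ≈ 4.3644
Total items = 4.3644 × 21 = 91.65, rounded up to 92.

92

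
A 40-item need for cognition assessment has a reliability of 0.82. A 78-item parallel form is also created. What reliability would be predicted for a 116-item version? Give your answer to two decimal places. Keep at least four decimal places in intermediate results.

0.93

Only the ratio of lengths matters: n = 116/40 = 2.9000
r_{116} = n·r / (1 + (n − 1)·r) = 2.3780 / 2.5580 ≈ 0.9296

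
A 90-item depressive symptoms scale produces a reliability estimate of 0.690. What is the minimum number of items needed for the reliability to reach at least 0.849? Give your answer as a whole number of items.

n = 0.849(1 − 0.690) / [0.690(1 − 0.849)]
  = 0.263190 / 0.104190 = 2.5261
Items needed = n × 90 = 2.5261 × 90 ≈ 227.35 → round up to 228

228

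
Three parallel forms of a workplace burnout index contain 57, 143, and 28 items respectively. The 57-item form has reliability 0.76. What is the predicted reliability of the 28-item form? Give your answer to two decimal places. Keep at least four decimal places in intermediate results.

0.61

The 143-item form is not needed; work directly from the 57-item form with n = 28/57 = 0.4912.
r_{28} = n·r / (1 + (n − 1)·r) = 0.3733 / 0.6133 ≈ 0.6087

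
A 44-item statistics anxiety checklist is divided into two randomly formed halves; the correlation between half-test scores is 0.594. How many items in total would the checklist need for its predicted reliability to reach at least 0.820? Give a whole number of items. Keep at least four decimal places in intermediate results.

Corrected full-test reliability: r_full = 2 × 0.594 / (1 + 0.594) ≈ 0.7453
n = r_tgt(1 − r_full) / [r_full(1 − r_tgt)] = 0.820 × 0.2547 / (0.7453 × 0.180) ≈ 1.5568
Required items = 1.5568 × 44 = 68.50, so 69 items.

69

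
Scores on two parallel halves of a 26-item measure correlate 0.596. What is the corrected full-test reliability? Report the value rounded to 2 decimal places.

0.75

The full test is twice the length of either half (n = 2).
r_full = 2r_hh / (1 + r_hh) = 2 × 0.596 / (1 + 0.596)
       = 1.1920 / 1.5960 = 0.7469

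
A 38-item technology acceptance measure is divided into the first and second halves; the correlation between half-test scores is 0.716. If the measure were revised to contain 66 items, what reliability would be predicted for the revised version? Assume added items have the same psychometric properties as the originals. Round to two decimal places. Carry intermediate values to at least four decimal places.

Full-test reliability from the split-half r: r_full = 2(0.716)/(1 + 0.716) = 0.8345
Length factor from 38 to 66 items: n = 66/38 = 1.7368
r_new = n·r_full / (1 + (n − 1)·r_full) = 1.4494 / 1.6149 ≈ 0.8975

0.90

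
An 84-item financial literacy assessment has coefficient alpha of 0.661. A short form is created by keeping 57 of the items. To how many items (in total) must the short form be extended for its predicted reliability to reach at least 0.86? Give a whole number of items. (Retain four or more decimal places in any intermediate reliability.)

First, r for the 57-item form: n = 57/84 = 0.6786, so r_57 = 0.6786·0.661/(1 + (0.6786 − 1)·0.661) = 0.5696
Then solve for n' with r_old = 0.5696, r_target = 0.86: n' = 0.86(1 − 0.5696)/[0.5696(1 − 0.86)] = 4.6417
Items = 4.6417 × 57 ≈ 264.58 → 265

265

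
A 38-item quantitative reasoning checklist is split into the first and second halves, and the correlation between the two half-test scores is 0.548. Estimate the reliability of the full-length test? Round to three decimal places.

The full test is twice the length of either half (n = 2).
r_full = 2(0.548) / (1 + 0.548)
       = 1.0960 / 1.5480 = 0.7080

0.708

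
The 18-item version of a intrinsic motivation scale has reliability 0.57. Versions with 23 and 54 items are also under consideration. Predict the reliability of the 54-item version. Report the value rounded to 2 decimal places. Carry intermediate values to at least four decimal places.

0.80

The 23-item form is not needed; work directly from the 18-item form with n = 54/18 = 3.0000.
r_{54} = n·r / (1 + (n − 1)·r) = 1.7100 / 2.1400 ≈ 0.7991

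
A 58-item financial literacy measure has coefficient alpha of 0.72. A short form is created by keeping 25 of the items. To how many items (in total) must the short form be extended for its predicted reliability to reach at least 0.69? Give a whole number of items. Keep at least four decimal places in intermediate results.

Short-form reliability: n = 25/58 = 0.4310; r_25 = n·r/(1+(n−1)r) ≈ 0.5257
Then solve for n' with r_old = 0.5257, r_target = 0.69: n' = 0.69(1 − 0.5257)/[0.5257(1 − 0.69)] = 2.0082
Items = 2.0082 × 25 ≈ 50.20 → 51

51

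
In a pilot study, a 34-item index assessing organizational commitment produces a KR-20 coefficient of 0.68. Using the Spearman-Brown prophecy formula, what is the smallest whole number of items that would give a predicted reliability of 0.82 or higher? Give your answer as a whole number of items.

73

n = 0.82(1 − 0.68) / [0.68(1 − 0.82)]
  = 0.2624 / 0.1224 = 2.1438
So the test needs 2.1438 × 34 ≈ 72.89 items; rounding up, 73.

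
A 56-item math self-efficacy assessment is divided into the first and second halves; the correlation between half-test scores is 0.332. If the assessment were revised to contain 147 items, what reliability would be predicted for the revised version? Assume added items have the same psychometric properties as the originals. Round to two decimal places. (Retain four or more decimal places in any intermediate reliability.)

0.72

First correct the split-half correlation to full-test reliability: r_full = 2 × 0.332 / (1 + 0.332) ≈ 0.4985
Then adjust to 147 items: n = 147/56 = 2.6250
r_new = n·r_full / (1 + (n − 1)·r_full) = 1.3086 / 1.8101 ≈ 0.7229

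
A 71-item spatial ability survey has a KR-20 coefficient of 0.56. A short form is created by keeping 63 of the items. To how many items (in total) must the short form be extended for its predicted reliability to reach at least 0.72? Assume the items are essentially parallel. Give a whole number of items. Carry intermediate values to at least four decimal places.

First, r for the 63-item form: n = 63/71 = 0.8873, so r_63 = 0.8873·0.56/(1 + (0.8873 − 1)·0.56) = 0.5304
Then solve for n' with r_old = 0.5304, r_target = 0.72: n' = 0.72(1 − 0.5304)/[0.5304(1 − 0.72)] = 2.2767
Total items = 2.2767 × 63 = 143.43, rounded up to 144.

144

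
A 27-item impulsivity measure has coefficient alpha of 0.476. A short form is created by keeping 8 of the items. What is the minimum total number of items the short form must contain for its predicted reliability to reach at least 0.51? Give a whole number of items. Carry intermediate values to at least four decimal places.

First, r for the 8-item form: n = 8/27 = 0.2963, so r_8 = 0.2963·0.476/(1 + (0.2963 − 1)·0.476) = 0.2121
Then solve for n' with r_old = 0.2121, r_target = 0.51: n' = 0.51(1 − 0.2121)/[0.2121(1 − 0.51)] = 3.8664
Total items = 3.8664 × 8 = 30.93, rounded up to 31.

31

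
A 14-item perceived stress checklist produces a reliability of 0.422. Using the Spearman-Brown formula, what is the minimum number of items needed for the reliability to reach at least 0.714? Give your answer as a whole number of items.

48

Invert Spearman-Brown to solve for n:
n = r*(1 − r) / [ r (1 − r*) ]
n = [0.714 × 0.578] / [0.422 × 0.286]
n = 0.412692 / 0.120692 ≈ 3.4194
Items needed = n × 14 = 3.4194 × 14 ≈ 47.87 → round up to 48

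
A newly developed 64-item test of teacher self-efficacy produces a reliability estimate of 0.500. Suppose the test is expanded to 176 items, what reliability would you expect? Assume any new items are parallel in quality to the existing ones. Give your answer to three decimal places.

The new length is 176/64 = 2.75 times the old.
Spearman-Brown: r_new = n·r / (1 + (n − 1)·r)
r_new = (2.75 × 0.500) / (1 + (2.75 − 1) × 0.500)
     = 1.3750 / 1.8750 = 0.7333

0.733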